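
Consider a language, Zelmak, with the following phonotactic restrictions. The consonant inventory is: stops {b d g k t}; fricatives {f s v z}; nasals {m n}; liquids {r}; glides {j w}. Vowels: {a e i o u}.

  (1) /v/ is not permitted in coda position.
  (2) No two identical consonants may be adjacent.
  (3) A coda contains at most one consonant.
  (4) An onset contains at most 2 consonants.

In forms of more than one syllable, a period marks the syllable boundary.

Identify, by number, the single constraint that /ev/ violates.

1

/ev/: syllable 1 coda contains /v/.
This is a violation of constraint 1: "/v/ is not permitted in coda position."
The remaining constraints (2, 3, 4) are satisfied.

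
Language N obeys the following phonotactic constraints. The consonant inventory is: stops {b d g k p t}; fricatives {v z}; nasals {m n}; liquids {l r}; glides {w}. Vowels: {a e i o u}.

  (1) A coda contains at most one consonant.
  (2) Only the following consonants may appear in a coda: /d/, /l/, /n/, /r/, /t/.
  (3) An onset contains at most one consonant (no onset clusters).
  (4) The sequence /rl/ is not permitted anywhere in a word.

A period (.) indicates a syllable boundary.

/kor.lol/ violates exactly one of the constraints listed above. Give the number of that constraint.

4

/kor.lol/: contains banned sequence /rl/.
This is a violation of constraint 4: "The sequence /rl/ is not permitted anywhere in a word."
The remaining constraints (1, 2, 3) are satisfied.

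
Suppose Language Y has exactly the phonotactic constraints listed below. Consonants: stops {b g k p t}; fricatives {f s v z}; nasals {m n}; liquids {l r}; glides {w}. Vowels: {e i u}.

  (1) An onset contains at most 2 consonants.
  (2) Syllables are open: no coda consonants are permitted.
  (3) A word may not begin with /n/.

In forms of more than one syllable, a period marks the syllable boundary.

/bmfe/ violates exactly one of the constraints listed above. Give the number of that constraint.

/bmfe/: syllable 1 onset /bmf/ has 3 consonants (> 2).
This is a violation of constraint 1: "An onset contains at most 2 consonants."
The remaining constraints (2, 3) are satisfied.

1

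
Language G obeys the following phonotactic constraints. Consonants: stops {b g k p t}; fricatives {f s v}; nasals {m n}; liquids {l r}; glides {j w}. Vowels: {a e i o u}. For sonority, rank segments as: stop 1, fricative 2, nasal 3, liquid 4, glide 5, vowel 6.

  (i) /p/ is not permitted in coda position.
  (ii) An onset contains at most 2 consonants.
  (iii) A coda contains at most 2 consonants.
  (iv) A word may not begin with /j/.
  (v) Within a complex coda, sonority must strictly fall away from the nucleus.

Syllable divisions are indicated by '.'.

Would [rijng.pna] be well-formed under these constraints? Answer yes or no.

no

[rijng.pna] — violates constraint (iii): syllable 1 coda /jng/ has 3 consonants (> 2) → ill-formed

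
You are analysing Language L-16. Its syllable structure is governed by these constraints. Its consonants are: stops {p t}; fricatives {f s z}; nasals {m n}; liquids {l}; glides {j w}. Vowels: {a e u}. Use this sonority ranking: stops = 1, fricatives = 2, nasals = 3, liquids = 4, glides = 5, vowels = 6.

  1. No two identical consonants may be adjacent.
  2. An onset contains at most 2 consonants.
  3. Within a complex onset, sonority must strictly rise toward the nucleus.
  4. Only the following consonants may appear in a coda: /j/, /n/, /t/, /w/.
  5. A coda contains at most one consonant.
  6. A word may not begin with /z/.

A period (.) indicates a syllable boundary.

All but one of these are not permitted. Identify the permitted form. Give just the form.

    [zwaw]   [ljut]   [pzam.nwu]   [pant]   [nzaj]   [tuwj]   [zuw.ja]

[zwaw] — violates constraint 6: word begins with /z/ → not permitted
[ljut] — σ1 onset /lj/ (4→5 rises), coda /t/ ok → permitted
[pzam.nwu] — violates constraint 4: syllable 1 coda contains /m/, which is not a licensed coda consonant → not permitted
[pant] — violates constraint 5: syllable 1 coda /nt/ has 2 consonants (> 1) → not permitted
[nzaj] — violates constraint 3: syllable 1 onset /nz/: /n/ (nasal, 3) → /z/ (fricative, 2) does not rise → not permitted
[tuwj] — violates constraint 5: syllable 1 coda /wj/ has 2 consonants (> 1) → not permitted
[zuw.ja] — violates constraint 6: word begins with /z/ → not permitted

[ljut]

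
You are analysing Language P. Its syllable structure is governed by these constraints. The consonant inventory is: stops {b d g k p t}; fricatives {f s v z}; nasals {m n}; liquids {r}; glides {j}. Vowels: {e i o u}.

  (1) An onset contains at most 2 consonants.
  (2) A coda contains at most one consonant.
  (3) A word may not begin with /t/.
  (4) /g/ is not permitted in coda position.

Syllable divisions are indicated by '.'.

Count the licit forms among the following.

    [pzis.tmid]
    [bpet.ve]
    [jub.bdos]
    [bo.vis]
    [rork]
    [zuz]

5

[pzis.tmid] — σ1 onset /pz/ (2C), coda /s/ ok; σ2 onset /tm/ (2C), coda /d/ ok → licit
[bpet.ve] — σ1 onset /bp/ (2C), coda /t/ ok; σ2 onset /v/, coda /∅/ ok → licit
[jub.bdos] — σ1 onset /j/, coda /b/ ok; σ2 onset /bd/ (2C), coda /s/ ok → licit
[bo.vis] — σ1 onset /b/, coda /∅/ ok; σ2 onset /v/, coda /s/ ok → licit
[rork] — violates constraint 2: syllable 1 coda /rk/ has 2 consonants (> 1) → illicit
[zuz] — σ1 onset /z/, coda /z/ ok → licit
Licit: [pzis.tmid], [bpet.ve], [jub.bdos], [bo.vis], [zuz] → 5.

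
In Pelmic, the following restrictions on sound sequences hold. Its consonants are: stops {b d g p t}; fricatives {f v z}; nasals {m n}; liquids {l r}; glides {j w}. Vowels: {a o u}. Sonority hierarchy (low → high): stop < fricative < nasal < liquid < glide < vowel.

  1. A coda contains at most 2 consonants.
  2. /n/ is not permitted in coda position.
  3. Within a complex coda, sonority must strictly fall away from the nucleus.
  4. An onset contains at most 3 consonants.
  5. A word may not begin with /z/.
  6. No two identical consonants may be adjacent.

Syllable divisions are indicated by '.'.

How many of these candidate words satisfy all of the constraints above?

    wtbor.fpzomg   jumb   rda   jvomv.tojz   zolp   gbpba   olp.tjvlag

wtbor.fpzomg — σ1 onset /wtb/ (3C), coda /r/ ok; σ2 onset /fpz/ (3C), coda /mg/ (3→1 falls) ok → licit
jumb — σ1 onset /j/, coda /mb/ (3→1 falls) ok → licit
rda — σ1 onset /rd/ (2C), coda /∅/ ok → licit
jvomv.tojz — σ1 onset /jv/ (2C), coda /mv/ (3→2 falls) ok; σ2 onset /t/, coda /jz/ (5→2 falls) ok → licit
zolp — violates constraint 5: word begins with /z/ → illicit
gbpba — violates constraint 4: syllable 1 onset /gbpb/ has 4 consonants (> 3) → illicit
olp.tjvlag — violates constraint 4: syllable 2 onset /tjvl/ has 4 consonants (> 3) → illicit
Licit: wtbor.fpzomg, jumb, rda, jvomv.tojz → 4.

4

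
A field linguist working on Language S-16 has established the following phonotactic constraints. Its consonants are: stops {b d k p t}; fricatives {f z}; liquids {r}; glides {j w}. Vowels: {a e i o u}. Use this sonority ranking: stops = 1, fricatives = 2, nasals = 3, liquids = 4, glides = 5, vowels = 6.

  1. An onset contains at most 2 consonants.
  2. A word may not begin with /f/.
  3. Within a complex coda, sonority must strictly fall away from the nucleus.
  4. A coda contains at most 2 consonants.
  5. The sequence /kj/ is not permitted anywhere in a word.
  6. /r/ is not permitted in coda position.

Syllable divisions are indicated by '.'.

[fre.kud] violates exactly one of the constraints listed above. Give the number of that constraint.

2

[fre.kud]: word begins with /f/.
This is a violation of constraint 2: "A word may not begin with /f/."
The remaining constraints (1, 3, 4, 5, 6) are satisfied.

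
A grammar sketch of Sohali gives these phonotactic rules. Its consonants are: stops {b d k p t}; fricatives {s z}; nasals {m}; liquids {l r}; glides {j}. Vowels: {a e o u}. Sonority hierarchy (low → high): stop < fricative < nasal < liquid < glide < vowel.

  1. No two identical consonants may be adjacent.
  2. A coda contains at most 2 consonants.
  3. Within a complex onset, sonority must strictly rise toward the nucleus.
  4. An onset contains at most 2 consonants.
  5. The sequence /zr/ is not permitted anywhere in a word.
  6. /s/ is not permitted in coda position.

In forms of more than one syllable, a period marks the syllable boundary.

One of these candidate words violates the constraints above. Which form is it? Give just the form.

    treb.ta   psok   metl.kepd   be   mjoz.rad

mjoz.rad

treb.ta — σ1 onset /tr/ (1→4 rises), coda /b/ ok; σ2 onset /t/, coda /∅/ ok → phonotactically legal
psok — σ1 onset /ps/ (1→2 rises), coda /k/ ok → phonotactically legal
metl.kepd — σ1 onset /m/, coda /tl/ (2C) ok; σ2 onset /k/, coda /pd/ (2C) ok → phonotactically legal
be — σ1 onset /b/, coda /∅/ ok → phonotactically legal
mjoz.rad — violates constraint 5: contains banned sequence /zr/ → phonotactically illegal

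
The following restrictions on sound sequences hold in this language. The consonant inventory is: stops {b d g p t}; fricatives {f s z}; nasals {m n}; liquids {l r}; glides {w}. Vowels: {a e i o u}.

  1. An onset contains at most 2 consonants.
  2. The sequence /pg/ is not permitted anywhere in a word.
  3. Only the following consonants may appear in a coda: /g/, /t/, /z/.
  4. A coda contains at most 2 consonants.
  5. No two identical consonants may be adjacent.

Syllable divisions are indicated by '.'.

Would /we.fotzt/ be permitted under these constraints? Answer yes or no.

no

/we.fotzt/ — violates constraint 4: syllable 2 coda /tzt/ has 3 consonants (> 2) → not permitted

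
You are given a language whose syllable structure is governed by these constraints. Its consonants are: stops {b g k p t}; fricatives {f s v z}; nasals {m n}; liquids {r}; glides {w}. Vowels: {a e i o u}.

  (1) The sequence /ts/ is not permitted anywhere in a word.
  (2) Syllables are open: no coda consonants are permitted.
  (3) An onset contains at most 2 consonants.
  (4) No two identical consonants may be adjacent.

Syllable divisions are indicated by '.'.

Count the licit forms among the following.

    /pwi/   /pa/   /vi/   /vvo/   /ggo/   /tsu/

3

/pwi/ — σ1 onset /pw/ (2C), coda /∅/ ok → licit
/pa/ — σ1 onset /p/, coda /∅/ ok → licit
/vi/ — σ1 onset /v/, coda /∅/ ok → licit
/vvo/ — violates constraint 4: adjacent identical consonants /vv/ → illicit
/ggo/ — violates constraint 4: adjacent identical consonants /gg/ → illicit
/tsu/ — violates constraint 1: contains banned sequence /ts/ → illicit
Licit: /pwi/, /pa/, /vi/ → 3.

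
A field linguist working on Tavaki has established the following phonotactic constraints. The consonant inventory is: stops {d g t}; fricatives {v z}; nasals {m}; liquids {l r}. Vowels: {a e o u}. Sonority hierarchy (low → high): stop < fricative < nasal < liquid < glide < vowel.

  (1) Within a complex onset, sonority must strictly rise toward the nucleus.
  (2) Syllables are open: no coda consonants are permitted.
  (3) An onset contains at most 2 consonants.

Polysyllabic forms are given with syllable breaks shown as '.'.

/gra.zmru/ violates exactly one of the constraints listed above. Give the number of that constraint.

/gra.zmru/: syllable 2 onset /zmr/ has 3 consonants (> 2).
This is a violation of constraint 3: "An onset contains at most 2 consonants."
The remaining constraints (1, 2) are satisfied.

3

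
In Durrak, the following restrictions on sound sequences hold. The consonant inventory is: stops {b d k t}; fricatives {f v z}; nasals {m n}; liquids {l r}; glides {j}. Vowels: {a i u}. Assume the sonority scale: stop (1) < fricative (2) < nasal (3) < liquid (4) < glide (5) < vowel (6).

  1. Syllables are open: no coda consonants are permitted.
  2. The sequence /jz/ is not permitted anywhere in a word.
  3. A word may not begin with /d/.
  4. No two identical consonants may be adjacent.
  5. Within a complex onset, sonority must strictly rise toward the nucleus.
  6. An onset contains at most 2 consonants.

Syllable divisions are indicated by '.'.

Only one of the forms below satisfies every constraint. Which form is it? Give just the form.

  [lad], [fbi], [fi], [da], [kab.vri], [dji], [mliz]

[fi]

[lad] — violates constraint 1: syllable 1 coda /d/ has 1 consonant (> 0) → phonotactically illegal
[fbi] — violates constraint 5: syllable 1 onset /fb/: /f/ (fricative, 2) → /b/ (stop, 1) does not rise → phonotactically illegal
[fi] — σ1 onset /f/, coda /∅/ ok → phonotactically legal
[da] — violates constraint 3: word begins with /d/ → phonotactically illegal
[kab.vri] — violates constraint 1: syllable 1 coda /b/ has 1 consonant (> 0) → phonotactically illegal
[dji] — violates constraint 3: word begins with /d/ → phonotactically illegal
[mliz] — violates constraint 1: syllable 1 coda /z/ has 1 consonant (> 0) → phonotactically illegal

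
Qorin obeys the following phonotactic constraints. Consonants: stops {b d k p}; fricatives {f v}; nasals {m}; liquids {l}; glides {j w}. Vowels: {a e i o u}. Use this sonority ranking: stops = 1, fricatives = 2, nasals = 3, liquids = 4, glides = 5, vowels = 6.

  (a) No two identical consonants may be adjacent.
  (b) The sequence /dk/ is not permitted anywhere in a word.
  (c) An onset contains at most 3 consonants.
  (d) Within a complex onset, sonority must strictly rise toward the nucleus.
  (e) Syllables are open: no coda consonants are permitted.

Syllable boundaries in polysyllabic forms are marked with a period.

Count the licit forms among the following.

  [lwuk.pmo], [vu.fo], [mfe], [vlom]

1

[lwuk.pmo] — violates constraint (e): syllable 1 coda /k/ has 1 consonant (> 0) → illicit
[vu.fo] — σ1 onset /v/, coda /∅/ ok; σ2 onset /f/, coda /∅/ ok → licit
[mfe] — violates constraint (d): syllable 1 onset /mf/: /m/ (nasal, 3) → /f/ (fricative, 2) does not rise → illicit
[vlom] — violates constraint (e): syllable 1 coda /m/ has 1 consonant (> 0) → illicit
Licit: [vu.fo] → 1.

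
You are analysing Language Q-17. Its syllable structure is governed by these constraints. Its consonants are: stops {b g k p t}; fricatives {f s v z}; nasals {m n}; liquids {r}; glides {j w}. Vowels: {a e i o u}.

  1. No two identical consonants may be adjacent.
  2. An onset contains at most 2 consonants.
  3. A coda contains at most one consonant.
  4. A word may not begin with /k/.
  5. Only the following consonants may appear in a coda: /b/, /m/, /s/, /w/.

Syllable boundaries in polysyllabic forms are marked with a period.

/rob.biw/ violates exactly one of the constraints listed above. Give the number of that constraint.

1

/rob.biw/: adjacent identical consonants /bb/.
This is a violation of constraint 1: "No two identical consonants may be adjacent."
The remaining constraints (2, 3, 4, 5) are satisfied.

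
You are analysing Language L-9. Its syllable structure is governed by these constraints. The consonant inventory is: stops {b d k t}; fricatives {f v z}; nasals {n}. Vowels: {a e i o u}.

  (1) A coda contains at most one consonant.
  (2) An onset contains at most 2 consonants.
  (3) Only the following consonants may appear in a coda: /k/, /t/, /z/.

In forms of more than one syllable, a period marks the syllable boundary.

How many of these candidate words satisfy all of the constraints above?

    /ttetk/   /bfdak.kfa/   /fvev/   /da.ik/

1

/ttetk/ — violates constraint 1: syllable 1 coda /tk/ has 2 consonants (> 1) → ill-formed
/bfdak.kfa/ — violates constraint 2: syllable 1 onset /bfd/ has 3 consonants (> 2) → ill-formed
/fvev/ — violates constraint 3: syllable 1 coda contains /v/, which is not a licensed coda consonant → ill-formed
/da.ik/ — σ1 onset /d/, coda /∅/ ok; σ2 onset /∅/, coda /k/ ok → well-formed
Well-formed: /da.ik/ → 1.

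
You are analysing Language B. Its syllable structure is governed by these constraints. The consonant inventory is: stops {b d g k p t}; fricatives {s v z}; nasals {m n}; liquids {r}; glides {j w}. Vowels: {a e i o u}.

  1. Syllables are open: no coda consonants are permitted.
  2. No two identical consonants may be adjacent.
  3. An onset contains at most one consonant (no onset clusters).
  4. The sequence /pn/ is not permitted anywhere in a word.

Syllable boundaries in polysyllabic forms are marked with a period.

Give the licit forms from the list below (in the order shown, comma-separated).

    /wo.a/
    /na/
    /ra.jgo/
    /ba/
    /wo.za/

/wo.a/, /na/, /ba/, /wo.za/

/wo.a/ — σ1 onset /w/, coda /∅/ ok; σ2 onset /∅/, coda /∅/ ok → licit
/na/ — σ1 onset /n/, coda /∅/ ok → licit
/ra.jgo/ — violates constraint 3: syllable 2 onset /jg/ has 2 consonants (> 1) → illicit
/ba/ — σ1 onset /b/, coda /∅/ ok → licit
/wo.za/ — σ1 onset /w/, coda /∅/ ok; σ2 onset /z/, coda /∅/ ok → licit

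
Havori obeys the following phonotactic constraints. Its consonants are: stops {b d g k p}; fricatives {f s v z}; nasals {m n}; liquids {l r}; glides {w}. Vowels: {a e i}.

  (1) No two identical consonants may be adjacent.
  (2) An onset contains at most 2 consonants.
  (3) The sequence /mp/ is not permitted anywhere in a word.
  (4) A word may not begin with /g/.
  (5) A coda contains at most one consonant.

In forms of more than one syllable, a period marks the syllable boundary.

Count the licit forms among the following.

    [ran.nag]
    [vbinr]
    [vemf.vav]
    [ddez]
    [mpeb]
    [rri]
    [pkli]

[ran.nag] — violates constraint 1: adjacent identical consonants /nn/ → illicit
[vbinr] — violates constraint 5: syllable 1 coda /nr/ has 2 consonants (> 1) → illicit
[vemf.vav] — violates constraint 5: syllable 1 coda /mf/ has 2 consonants (> 1) → illicit
[ddez] — violates constraint 1: adjacent identical consonants /dd/ → illicit
[mpeb] — violates constraint 3: contains banned sequence /mp/ → illicit
[rri] — violates constraint 1: adjacent identical consonants /rr/ → illicit
[pkli] — violates constraint 2: syllable 1 onset /pkl/ has 3 consonants (> 2) → illicit
No form is licit → 0.

0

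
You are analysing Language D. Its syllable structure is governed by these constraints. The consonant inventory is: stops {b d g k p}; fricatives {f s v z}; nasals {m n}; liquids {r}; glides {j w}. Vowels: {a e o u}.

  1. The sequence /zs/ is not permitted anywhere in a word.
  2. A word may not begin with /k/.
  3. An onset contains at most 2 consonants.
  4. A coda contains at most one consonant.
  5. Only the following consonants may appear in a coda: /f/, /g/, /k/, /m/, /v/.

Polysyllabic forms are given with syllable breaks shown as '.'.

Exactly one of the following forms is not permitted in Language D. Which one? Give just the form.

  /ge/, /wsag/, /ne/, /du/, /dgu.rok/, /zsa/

/zsa/

/ge/ — σ1 onset /g/, coda /∅/ ok → permitted
/wsag/ — σ1 onset /ws/ (2C), coda /g/ ok → permitted
/ne/ — σ1 onset /n/, coda /∅/ ok → permitted
/du/ — σ1 onset /d/, coda /∅/ ok → permitted
/dgu.rok/ — σ1 onset /dg/ (2C), coda /∅/ ok; σ2 onset /r/, coda /k/ ok → permitted
/zsa/ — violates constraint 1: contains banned sequence /zs/ → not permitted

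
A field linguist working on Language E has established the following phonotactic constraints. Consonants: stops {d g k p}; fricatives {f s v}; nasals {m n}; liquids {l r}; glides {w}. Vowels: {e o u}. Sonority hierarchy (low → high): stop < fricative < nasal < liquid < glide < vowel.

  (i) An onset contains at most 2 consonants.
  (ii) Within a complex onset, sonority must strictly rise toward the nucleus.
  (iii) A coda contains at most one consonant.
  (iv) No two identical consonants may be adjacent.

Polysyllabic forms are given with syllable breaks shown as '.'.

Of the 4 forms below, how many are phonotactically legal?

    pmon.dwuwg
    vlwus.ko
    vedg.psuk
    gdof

0

pmon.dwuwg — violates constraint (iii): syllable 2 coda /wg/ has 2 consonants (> 1) → phonotactically illegal
vlwus.ko — violates constraint (i): syllable 1 onset /vlw/ has 3 consonants (> 2) → phonotactically illegal
vedg.psuk — violates constraint (iii): syllable 1 coda /dg/ has 2 consonants (> 1) → phonotactically illegal
gdof — violates constraint (ii): syllable 1 onset /gd/: /g/ (stop, 1) → /d/ (stop, 1) does not rise → phonotactically illegal
No form is phonotactically legal → 0.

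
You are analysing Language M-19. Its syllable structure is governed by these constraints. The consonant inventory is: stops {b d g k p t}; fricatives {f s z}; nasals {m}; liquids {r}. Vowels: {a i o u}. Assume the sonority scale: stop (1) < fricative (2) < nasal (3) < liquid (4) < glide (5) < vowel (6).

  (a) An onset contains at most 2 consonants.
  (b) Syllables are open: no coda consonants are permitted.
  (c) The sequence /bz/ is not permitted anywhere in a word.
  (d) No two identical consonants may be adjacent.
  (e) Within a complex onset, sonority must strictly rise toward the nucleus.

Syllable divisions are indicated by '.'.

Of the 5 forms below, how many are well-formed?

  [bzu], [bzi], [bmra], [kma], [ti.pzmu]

1

[bzu] — violates constraint (c): contains banned sequence /bz/ → ill-formed
[bzi] — violates constraint (c): contains banned sequence /bz/ → ill-formed
[bmra] — violates constraint (a): syllable 1 onset /bmr/ has 3 consonants (> 2) → ill-formed
[kma] — σ1 onset /km/ (1→3 rises), coda /∅/ ok → well-formed
[ti.pzmu] — violates constraint (a): syllable 2 onset /pzm/ has 3 consonants (> 2) → ill-formed
Well-formed: [kma] → 1.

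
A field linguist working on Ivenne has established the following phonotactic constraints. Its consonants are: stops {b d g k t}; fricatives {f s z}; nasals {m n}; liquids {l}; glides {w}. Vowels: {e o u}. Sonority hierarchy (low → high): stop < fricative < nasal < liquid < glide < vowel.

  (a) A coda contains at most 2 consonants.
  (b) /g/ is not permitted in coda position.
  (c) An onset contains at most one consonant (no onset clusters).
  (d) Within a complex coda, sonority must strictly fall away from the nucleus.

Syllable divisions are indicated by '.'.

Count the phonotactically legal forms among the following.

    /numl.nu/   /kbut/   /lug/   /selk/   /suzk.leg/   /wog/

1

/numl.nu/ — violates constraint (d): syllable 1 coda /ml/: /m/ (nasal, 3) → /l/ (liquid, 4) does not fall → phonotactically illegal
/kbut/ — violates constraint (c): syllable 1 onset /kb/ has 2 consonants (> 1) → phonotactically illegal
/lug/ — violates constraint (b): syllable 1 coda contains /g/ → phonotactically illegal
/selk/ — σ1 onset /s/, coda /lk/ (4→1 falls) ok → phonotactically legal
/suzk.leg/ — violates constraint (b): syllable 2 coda contains /g/ → phonotactically illegal
/wog/ — violates constraint (b): syllable 1 coda contains /g/ → phonotactically illegal
Phonotactically legal: /selk/ → 1.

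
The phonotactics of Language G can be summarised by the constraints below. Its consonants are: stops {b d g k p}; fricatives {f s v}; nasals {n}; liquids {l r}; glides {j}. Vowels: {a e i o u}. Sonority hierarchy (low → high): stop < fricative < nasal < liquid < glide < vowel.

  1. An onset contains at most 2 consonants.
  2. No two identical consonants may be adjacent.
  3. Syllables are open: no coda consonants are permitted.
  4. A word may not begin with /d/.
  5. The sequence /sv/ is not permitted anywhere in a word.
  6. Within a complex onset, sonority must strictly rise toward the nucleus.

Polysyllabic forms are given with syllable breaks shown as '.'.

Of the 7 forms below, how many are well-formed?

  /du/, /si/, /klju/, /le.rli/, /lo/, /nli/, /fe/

/du/ — violates constraint 4: word begins with /d/ → ill-formed
/si/ — σ1 onset /s/, coda /∅/ ok → well-formed
/klju/ — violates constraint 1: syllable 1 onset /klj/ has 3 consonants (> 2) → ill-formed
/le.rli/ — violates constraint 6: syllable 2 onset /rl/: /r/ (liquid, 4) → /l/ (liquid, 4) does not rise → ill-formed
/lo/ — σ1 onset /l/, coda /∅/ ok → well-formed
/nli/ — σ1 onset /nl/ (3→4 rises), coda /∅/ ok → well-formed
/fe/ — σ1 onset /f/, coda /∅/ ok → well-formed
Well-formed: /si/, /lo/, /nli/, /fe/ → 4.

4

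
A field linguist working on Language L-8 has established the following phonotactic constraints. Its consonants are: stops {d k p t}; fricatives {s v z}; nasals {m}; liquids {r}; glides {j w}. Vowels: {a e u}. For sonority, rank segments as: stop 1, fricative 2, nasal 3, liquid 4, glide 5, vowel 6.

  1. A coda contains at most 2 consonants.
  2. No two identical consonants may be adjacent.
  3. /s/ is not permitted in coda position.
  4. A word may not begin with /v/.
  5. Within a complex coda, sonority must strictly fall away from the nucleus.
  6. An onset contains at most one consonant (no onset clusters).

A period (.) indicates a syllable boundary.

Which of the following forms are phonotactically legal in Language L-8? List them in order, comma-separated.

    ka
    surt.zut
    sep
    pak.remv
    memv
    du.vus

ka, surt.zut, sep, pak.remv, memv

ka — σ1 onset /k/, coda /∅/ ok → phonotactically legal
surt.zut — σ1 onset /s/, coda /rt/ (4→1 falls) ok; σ2 onset /z/, coda /t/ ok → phonotactically legal
sep — σ1 onset /s/, coda /p/ ok → phonotactically legal
pak.remv — σ1 onset /p/, coda /k/ ok; σ2 onset /r/, coda /mv/ (3→2 falls) ok → phonotactically legal
memv — σ1 onset /m/, coda /mv/ (3→2 falls) ok → phonotactically legal
du.vus — violates constraint 3: syllable 2 coda contains /s/ → phonotactically illegal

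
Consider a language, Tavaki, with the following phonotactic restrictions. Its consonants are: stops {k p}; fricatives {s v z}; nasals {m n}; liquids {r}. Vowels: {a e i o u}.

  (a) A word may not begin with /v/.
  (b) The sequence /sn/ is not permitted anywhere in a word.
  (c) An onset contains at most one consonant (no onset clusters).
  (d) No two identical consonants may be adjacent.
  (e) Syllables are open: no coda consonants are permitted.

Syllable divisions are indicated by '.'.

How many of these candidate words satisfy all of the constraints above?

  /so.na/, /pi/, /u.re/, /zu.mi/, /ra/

5

/so.na/ — σ1 onset /s/, coda /∅/ ok; σ2 onset /n/, coda /∅/ ok → permitted
/pi/ — σ1 onset /p/, coda /∅/ ok → permitted
/u.re/ — σ1 onset /∅/, coda /∅/ ok; σ2 onset /r/, coda /∅/ ok → permitted
/zu.mi/ — σ1 onset /z/, coda /∅/ ok; σ2 onset /m/, coda /∅/ ok → permitted
/ra/ — σ1 onset /r/, coda /∅/ ok → permitted
Permitted: /so.na/, /pi/, /u.re/, /zu.mi/, /ra/ → 5.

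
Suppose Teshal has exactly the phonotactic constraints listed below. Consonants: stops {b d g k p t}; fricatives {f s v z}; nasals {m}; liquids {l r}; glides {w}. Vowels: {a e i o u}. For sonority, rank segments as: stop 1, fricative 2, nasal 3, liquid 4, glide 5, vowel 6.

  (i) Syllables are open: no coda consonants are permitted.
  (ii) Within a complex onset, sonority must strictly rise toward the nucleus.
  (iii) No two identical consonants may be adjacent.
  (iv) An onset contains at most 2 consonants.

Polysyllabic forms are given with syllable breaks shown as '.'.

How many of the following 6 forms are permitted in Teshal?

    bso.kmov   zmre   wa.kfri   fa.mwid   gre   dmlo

1

bso.kmov — violates constraint (i): syllable 2 coda /v/ has 1 consonant (> 0) → not permitted
zmre — violates constraint (iv): syllable 1 onset /zmr/ has 3 consonants (> 2) → not permitted
wa.kfri — violates constraint (iv): syllable 2 onset /kfr/ has 3 consonants (> 2) → not permitted
fa.mwid — violates constraint (i): syllable 2 coda /d/ has 1 consonant (> 0) → not permitted
gre — σ1 onset /gr/ (1→4 rises), coda /∅/ ok → permitted
dmlo — violates constraint (iv): syllable 1 onset /dml/ has 3 consonants (> 2) → not permitted
Permitted: gre → 1.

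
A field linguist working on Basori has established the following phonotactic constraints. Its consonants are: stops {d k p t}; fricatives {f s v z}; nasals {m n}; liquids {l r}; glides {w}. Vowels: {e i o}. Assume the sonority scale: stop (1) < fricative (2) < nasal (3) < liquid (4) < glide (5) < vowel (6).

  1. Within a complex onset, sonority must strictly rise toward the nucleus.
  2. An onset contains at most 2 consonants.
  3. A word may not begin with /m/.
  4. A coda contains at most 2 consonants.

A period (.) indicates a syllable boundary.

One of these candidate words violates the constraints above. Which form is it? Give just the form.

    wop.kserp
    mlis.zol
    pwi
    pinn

mlis.zol

wop.kserp — σ1 onset /w/, coda /p/ ok; σ2 onset /ks/ (1→2 rises), coda /rp/ (2C) ok → licit
mlis.zol — violates constraint 3: word begins with /m/ → illicit
pwi — σ1 onset /pw/ (1→5 rises), coda /∅/ ok → licit
pinn — σ1 onset /p/, coda /nn/ (2C) ok → licit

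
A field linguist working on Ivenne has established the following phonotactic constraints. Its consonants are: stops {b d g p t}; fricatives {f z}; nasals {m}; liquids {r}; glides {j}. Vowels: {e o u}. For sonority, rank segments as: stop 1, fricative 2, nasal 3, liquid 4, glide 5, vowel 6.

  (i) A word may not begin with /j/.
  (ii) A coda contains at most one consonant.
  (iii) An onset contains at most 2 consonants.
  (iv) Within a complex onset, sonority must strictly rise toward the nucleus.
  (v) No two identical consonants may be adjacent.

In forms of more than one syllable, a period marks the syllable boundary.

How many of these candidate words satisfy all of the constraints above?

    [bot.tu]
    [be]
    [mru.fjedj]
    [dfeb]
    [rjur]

3

[bot.tu] — violates constraint (v): adjacent identical consonants /tt/ → phonotactically illegal
[be] — σ1 onset /b/, coda /∅/ ok → phonotactically legal
[mru.fjedj] — violates constraint (ii): syllable 2 coda /dj/ has 2 consonants (> 1) → phonotactically illegal
[dfeb] — σ1 onset /df/ (1→2 rises), coda /b/ ok → phonotactically legal
[rjur] — σ1 onset /rj/ (4→5 rises), coda /r/ ok → phonotactically legal
Phonotactically legal: [be], [dfeb], [rjur] → 3.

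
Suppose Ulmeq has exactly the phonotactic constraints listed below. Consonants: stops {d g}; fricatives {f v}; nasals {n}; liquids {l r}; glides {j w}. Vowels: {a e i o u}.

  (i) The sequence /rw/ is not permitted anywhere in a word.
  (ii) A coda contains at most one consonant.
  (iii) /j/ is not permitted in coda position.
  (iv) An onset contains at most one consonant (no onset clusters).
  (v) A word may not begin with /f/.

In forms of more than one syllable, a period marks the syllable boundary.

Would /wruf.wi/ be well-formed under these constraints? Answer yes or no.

/wruf.wi/ — violates constraint (iv): syllable 1 onset /wr/ has 2 consonants (> 1) → ill-formed

no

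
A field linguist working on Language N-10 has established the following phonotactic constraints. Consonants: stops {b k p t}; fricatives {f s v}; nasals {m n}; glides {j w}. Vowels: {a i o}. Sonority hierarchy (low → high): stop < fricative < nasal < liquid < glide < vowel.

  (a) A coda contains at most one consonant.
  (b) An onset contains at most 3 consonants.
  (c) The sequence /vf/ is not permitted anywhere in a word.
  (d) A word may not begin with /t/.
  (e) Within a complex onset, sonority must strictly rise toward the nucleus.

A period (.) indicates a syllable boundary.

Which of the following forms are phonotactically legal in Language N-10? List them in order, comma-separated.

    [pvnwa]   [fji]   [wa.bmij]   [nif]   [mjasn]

[fji], [wa.bmij], [nif]

[pvnwa] — violates constraint (b): syllable 1 onset /pvnw/ has 4 consonants (> 3) → phonotactically illegal
[fji] — σ1 onset /fj/ (2→5 rises), coda /∅/ ok → phonotactically legal
[wa.bmij] — σ1 onset /w/, coda /∅/ ok; σ2 onset /bm/ (1→3 rises), coda /j/ ok → phonotactically legal
[nif] — σ1 onset /n/, coda /f/ ok → phonotactically legal
[mjasn] — violates constraint (a): syllable 1 coda /sn/ has 2 consonants (> 1) → phonotactically illegal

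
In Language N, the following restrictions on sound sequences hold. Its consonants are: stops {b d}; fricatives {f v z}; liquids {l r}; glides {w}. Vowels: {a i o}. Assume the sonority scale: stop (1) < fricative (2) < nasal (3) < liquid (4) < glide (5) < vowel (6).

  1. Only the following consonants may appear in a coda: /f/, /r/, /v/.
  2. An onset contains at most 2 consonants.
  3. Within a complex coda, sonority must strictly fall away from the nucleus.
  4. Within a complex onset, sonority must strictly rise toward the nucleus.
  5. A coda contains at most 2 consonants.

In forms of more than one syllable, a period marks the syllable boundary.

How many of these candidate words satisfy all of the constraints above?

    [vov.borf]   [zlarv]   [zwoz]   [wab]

2

[vov.borf] — σ1 onset /v/, coda /v/ ok; σ2 onset /b/, coda /rf/ (4→2 falls) ok → permitted
[zlarv] — σ1 onset /zl/ (2→4 rises), coda /rv/ (4→2 falls) ok → permitted
[zwoz] — violates constraint 1: syllable 1 coda contains /z/, which is not a licensed coda consonant → not permitted
[wab] — violates constraint 1: syllable 1 coda contains /b/, which is not a licensed coda consonant → not permitted
Permitted: [vov.borf], [zlarv] → 2.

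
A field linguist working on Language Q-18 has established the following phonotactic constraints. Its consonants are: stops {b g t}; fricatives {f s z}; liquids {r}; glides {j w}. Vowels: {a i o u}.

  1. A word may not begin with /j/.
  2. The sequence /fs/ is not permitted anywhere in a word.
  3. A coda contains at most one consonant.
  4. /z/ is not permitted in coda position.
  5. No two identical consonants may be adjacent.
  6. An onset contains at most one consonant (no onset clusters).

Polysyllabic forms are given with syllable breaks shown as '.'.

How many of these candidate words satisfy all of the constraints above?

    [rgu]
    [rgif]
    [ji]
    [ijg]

0

[rgu] — violates constraint 6: syllable 1 onset /rg/ has 2 consonants (> 1) → not permitted
[rgif] — violates constraint 6: syllable 1 onset /rg/ has 2 consonants (> 1) → not permitted
[ji] — violates constraint 1: word begins with /j/ → not permitted
[ijg] — violates constraint 3: syllable 1 coda /jg/ has 2 consonants (> 1) → not permitted
No form is permitted → 0.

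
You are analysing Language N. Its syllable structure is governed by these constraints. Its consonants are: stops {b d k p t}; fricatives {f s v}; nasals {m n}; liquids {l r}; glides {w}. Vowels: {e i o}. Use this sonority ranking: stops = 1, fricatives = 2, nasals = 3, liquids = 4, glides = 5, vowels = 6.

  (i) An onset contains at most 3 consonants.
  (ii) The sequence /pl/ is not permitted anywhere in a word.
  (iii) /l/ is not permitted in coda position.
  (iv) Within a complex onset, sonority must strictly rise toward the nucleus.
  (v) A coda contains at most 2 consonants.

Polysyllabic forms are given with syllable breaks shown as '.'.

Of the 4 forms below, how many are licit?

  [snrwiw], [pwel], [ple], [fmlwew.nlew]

[snrwiw] — violates constraint (i): syllable 1 onset /snrw/ has 4 consonants (> 3) → illicit
[pwel] — violates constraint (iii): syllable 1 coda contains /l/ → illicit
[ple] — violates constraint (ii): contains banned sequence /pl/ → illicit
[fmlwew.nlew] — violates constraint (i): syllable 1 onset /fmlw/ has 4 consonants (> 3) → illicit
No form is licit → 0.

0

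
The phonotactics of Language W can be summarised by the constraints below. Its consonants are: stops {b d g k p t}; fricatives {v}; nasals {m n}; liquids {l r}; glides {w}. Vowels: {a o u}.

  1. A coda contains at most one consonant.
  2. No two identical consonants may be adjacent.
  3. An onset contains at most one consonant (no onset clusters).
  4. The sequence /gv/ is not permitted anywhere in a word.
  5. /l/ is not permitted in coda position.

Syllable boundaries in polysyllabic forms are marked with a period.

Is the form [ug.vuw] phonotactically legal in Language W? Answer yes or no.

[ug.vuw] — violates constraint 4: contains banned sequence /gv/ → phonotactically illegal

no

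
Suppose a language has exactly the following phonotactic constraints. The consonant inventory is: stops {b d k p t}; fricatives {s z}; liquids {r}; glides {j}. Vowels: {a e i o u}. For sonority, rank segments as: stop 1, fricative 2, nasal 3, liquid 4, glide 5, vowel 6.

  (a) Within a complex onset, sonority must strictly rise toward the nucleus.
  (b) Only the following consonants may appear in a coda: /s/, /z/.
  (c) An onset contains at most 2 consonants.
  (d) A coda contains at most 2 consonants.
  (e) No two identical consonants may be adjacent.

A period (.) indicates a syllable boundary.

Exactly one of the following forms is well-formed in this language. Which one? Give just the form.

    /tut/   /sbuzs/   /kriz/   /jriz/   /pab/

/tut/ — violates constraint (b): syllable 1 coda contains /t/, which is not a licensed coda consonant → ill-formed
/sbuzs/ — violates constraint (a): syllable 1 onset /sb/: /s/ (fricative, 2) → /b/ (stop, 1) does not rise → ill-formed
/kriz/ — σ1 onset /kr/ (1→4 rises), coda /z/ ok → well-formed
/jriz/ — violates constraint (a): syllable 1 onset /jr/: /j/ (glide, 5) → /r/ (liquid, 4) does not rise → ill-formed
/pab/ — violates constraint (b): syllable 1 coda contains /b/, which is not a licensed coda consonant → ill-formed

/kriz/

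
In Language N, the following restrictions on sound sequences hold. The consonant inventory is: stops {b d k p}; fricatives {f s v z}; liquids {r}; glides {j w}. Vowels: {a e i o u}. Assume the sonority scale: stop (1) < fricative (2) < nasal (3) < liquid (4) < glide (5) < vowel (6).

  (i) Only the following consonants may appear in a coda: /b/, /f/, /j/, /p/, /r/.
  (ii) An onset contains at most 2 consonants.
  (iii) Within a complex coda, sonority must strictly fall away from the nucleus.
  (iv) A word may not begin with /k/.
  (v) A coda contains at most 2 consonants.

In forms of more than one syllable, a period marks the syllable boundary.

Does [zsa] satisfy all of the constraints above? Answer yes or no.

yes

[zsa] — σ1 onset /zs/ (2C), coda /∅/ ok → licit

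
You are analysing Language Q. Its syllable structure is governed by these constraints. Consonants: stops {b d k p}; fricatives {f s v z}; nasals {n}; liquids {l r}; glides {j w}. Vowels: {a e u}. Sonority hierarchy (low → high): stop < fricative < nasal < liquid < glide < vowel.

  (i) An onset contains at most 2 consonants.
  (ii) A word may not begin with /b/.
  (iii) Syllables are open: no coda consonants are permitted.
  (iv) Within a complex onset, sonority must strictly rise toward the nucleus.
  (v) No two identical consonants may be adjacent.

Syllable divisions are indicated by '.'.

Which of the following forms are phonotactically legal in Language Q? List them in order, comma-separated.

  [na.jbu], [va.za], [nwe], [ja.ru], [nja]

[va.za], [nwe], [ja.ru], [nja]

[na.jbu] — violates constraint (iv): syllable 2 onset /jb/: /j/ (glide, 5) → /b/ (stop, 1) does not rise → phonotactically illegal
[va.za] — σ1 onset /v/, coda /∅/ ok; σ2 onset /z/, coda /∅/ ok → phonotactically legal
[nwe] — σ1 onset /nw/ (3→5 rises), coda /∅/ ok → phonotactically legal
[ja.ru] — σ1 onset /j/, coda /∅/ ok; σ2 onset /r/, coda /∅/ ok → phonotactically legal
[nja] — σ1 onset /nj/ (3→5 rises), coda /∅/ ok → phonotactically legal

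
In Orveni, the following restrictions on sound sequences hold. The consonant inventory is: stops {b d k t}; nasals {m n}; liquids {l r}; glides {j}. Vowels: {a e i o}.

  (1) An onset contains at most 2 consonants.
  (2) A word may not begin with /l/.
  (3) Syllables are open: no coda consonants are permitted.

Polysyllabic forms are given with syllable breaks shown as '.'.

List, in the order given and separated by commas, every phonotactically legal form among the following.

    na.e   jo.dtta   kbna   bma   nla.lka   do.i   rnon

na.e, bma, nla.lka, do.i

na.e — σ1 onset /n/, coda /∅/ ok; σ2 onset /∅/, coda /∅/ ok → phonotactically legal
jo.dtta — violates constraint 1: syllable 2 onset /dtt/ has 3 consonants (> 2) → phonotactically illegal
kbna — violates constraint 1: syllable 1 onset /kbn/ has 3 consonants (> 2) → phonotactically illegal
bma — σ1 onset /bm/ (2C), coda /∅/ ok → phonotactically legal
nla.lka — σ1 onset /nl/ (2C), coda /∅/ ok; σ2 onset /lk/ (2C), coda /∅/ ok → phonotactically legal
do.i — σ1 onset /d/, coda /∅/ ok; σ2 onset /∅/, coda /∅/ ok → phonotactically legal
rnon — violates constraint 3: syllable 1 coda /n/ has 1 consonant (> 0) → phonotactically illegal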